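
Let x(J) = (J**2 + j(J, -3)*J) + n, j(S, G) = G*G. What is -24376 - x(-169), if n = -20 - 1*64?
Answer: -51332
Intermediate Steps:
j(S, G) = G**2
n = -84 (n = -20 - 64 = -84)
x(J) = -84 + J**2 + 9*J (x(J) = (J**2 + (-3)**2*J) - 84 = (J**2 + 9*J) - 84 = -84 + J**2 + 9*J)
-24376 - x(-169) = -24376 - (-84 + (-169)**2 + 9*(-169)) = -24376 - (-84 + 28561 - 1521) = -24376 - 1*26956 = -24376 - 26956 = -51332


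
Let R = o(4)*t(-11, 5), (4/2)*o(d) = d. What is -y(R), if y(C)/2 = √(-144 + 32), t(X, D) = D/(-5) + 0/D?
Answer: -8*I*√7 ≈ -21.166*I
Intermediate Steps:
o(d) = d/2
t(X, D) = -D/5 (t(X, D) = D*(-⅕) + 0 = -D/5 + 0 = -D/5)
R = -2 (R = ((½)*4)*(-⅕*5) = 2*(-1) = -2)
y(C) = 8*I*√7 (y(C) = 2*√(-144 + 32) = 2*√(-112) = 2*(4*I*√7) = 8*I*√7)
-y(R) = -8*I*√7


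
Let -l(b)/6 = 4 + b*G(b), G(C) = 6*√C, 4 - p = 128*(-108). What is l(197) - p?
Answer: -13852 - 7092*√197 ≈ -1.1339e+5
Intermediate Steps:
p = 13828 (p = 4 - 128*(-108) = 4 - 1*(-13824) = 4 + 13824 = 13828)
l(b) = -24 - 36*b^(3/2) (l(b) = -6*(4 + b*(6*√b)) = -6*(4 + 6*b^(3/2)) = -24 - 36*b^(3/2))
l(197) - p = (-24 - 7092*√197) - 1*13828 = (-24 - 7092*√197) - 13828 = -13852 - 7092*√197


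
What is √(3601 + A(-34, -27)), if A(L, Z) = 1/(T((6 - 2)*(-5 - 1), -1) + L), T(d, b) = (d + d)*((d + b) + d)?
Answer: √19348621842/2318 ≈ 60.008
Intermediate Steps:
T(d, b) = 2*d*(b + 2*d) (T(d, b) = (2*d)*((b + d) + d) = (2*d)*(b + 2*d) = 2*d*(b + 2*d))
A(L, Z) = 1/(2352 + L) (A(L, Z) = 1/(2*((6 - 2)*(-5 - 1))*(-1 + 2*((6 - 2)*(-5 - 1))) + L) = 1/(2*(4*(-6))*(-1 + 2*(4*(-6))) + L) = 1/(2*(-24)*(-1 + 2*(-24)) + L) = 1/(2*(-24)*(-1 - 48) + L) = 1/(2*(-24)*(-49) + L) = 1/(2352 + L))
√(3601 + A(-34, -27)) = √(3601 + 1/(2352 - 34)) = √(3601 + 1/2318) = √(8347119/2318) = √19348621842/2318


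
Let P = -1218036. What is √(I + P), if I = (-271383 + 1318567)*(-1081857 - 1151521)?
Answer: 2*I*√584689731397 ≈ 1.5293e+6*I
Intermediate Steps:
I = -2338757707552 (I = 1047184*(-2233378) = -2338757707552)
√(I + P) = √(-2338757707552 - 1218036) = √(-2338758925588) = 2*I*√584689731397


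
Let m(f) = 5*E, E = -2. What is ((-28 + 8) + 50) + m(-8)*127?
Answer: -1240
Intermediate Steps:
m(f) = -10 (m(f) = 5*(-2) = -10)
((-28 + 8) + 50) + m(-8)*127 = ((-28 + 8) + 50) - 10*127 = (-20 + 50) - 1270 = 30 - 1270 = -1240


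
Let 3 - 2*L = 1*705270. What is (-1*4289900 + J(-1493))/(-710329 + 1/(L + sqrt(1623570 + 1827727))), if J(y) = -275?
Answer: 1515757152484007105378525/250965581210815594899717 - 17160700*sqrt(3451297)/250965581210815594899717 ≈ 6.0397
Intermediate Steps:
L = -705267/2 (L = 3/2 - 705270/2 = 3/2 - 1/2*705270 = 3/2 - 352635 = -705267/2 ≈ -3.5263e+5)
(-1*4289900 + J(-1493))/(-710329 + 1/(L + sqrt(1623570 + 1827727))) = (-1*4289900 - 275)/(-710329 + 1/(-705267/2 + sqrt(1623570 + 1827727))) = (-4289900 - 275)/(-710329 + 1/(-705267/2 + sqrt(3451297))) = -4290175/(-710329 + 1/(-705267/2 + sqrt(3451297)))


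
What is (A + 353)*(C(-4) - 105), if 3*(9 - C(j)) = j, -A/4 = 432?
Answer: 390500/3 ≈ 1.3017e+5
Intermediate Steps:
A = -1728 (A = -4*432 = -1728)
C(j) = 9 - j/3
(A + 353)*(C(-4) - 105) = (-1728 + 353)*((9 - ⅓*(-4)) - 105) = -1375*((9 + 4/3) - 105) = -1375*(31/3 - 105) = -1375*(-284/3) = 390500/3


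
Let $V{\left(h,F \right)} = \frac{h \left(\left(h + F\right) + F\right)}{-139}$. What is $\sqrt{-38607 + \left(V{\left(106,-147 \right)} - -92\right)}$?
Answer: $\frac{i \sqrt{741378323}}{139} \approx 195.89 i$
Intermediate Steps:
$V{\left(h,F \right)} = - \frac{h \left(h + 2 F\right)}{139}$ ($V{\left(h,F \right)} = h \left(\left(F + h\right) + F\right) \left(- \frac{1}{139}\right) = h \left(h + 2 F\right) \left(- \frac{1}{139}\right) = - \frac{h \left(h + 2 F\right)}{139}$)
$\sqrt{-38607 + \left(V{\left(106,-147 \right)} - -92\right)} = \sqrt{-38607 - \left(-92 + \frac{106 \left(106 + 2 \left(-147\right)\right)}{139}\right)} = \sqrt{-38607 - \left(-92 + \frac{106 \left(106 - 294\right)}{139}\right)} = \sqrt{-38607 - \left(-92 + \frac{106}{139} \left(-188\right)\right)} = \sqrt{-38607 + \left(\frac{19928}{139} + 92\right)} = \sqrt{-38607 + \frac{32716}{139}} = \sqrt{- \frac{5333657}{139}} = \frac{i \sqrt{741378323}}{139}$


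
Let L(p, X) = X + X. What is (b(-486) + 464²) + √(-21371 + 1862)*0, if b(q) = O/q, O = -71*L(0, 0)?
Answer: 215296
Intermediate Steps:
L(p, X) = 2*X
O = 0 (O = -142*0 = -71*0 = 0)
b(q) = 0 (b(q) = 0/q = 0)
(b(-486) + 464²) + √(-21371 + 1862)*0 = (0 + 464²) + √(-21371 + 1862)*0 = (0 + 215296) + √(-19509)*0 = 215296 + (I*√19509)*0 = 215296 + 0 = 215296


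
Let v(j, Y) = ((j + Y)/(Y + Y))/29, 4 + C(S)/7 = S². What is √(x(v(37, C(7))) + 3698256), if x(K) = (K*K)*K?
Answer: 4*√178841657060050415165/27816075 ≈ 1923.1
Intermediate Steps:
C(S) = -28 + 7*S²
v(j, Y) = (Y + j)/(58*Y) (v(j, Y) = ((Y + j)/((2*Y)))*(1/29) = ((Y + j)*(1/(2*Y)))*(1/29) = ((Y + j)/(2*Y))*(1/29) = (Y + j)/(58*Y))
x(K) = K³ (x(K) = K²*K = K³)
√(x(v(37, C(7))) + 3698256) = √((((-28 + 7*7²) + 37)/(58*(-28 + 7*7²)))³ + 3698256) = √((((-28 + 7*49) + 37)/(58*(-28 + 7*49)))³ + 3698256) = √((((-28 + 343) + 37)/(58*(-28 + 343)))³ + 3698256) = √(((1/58)*(315 + 37)/315)³ + 3698256) = √(((1/58)*(1/315)*352)³ + 3698256) = √((176/9135)³ + 3698256) = √(5451776/762299535375 + 3698256) = √(2819178830503257776/762299535375) = 4*√178841657060050415165/27816075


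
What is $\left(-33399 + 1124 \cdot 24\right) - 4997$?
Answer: $-11420$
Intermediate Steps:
$\left(-33399 + 1124 \cdot 24\right) - 4997 = \left(-33399 + 26976\right) - 4997 = -6423 - 4997 = -11420$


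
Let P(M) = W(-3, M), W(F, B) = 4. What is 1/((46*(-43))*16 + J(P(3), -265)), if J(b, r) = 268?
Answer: -1/31380 ≈ -3.1867e-5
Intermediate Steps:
P(M) = 4
1/((46*(-43))*16 + J(P(3), -265)) = 1/((46*(-43))*16 + 268) = 1/(-1978*16 + 268) = 1/(-31648 + 268) = 1/(-31380) = -1/31380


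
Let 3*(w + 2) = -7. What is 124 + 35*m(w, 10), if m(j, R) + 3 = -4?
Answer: -121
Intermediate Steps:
w = -13/3 (w = -2 + (⅓)*(-7) = -2 - 7/3 = -13/3 ≈ -4.3333)
m(j, R) = -7 (m(j, R) = -3 - 4 = -7)
124 + 35*m(w, 10) = 124 + 35*(-7) = 124 - 245 = -121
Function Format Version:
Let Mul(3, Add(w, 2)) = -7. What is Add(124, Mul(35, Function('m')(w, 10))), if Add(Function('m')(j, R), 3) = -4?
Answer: -121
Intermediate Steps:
w = Rational(-13, 3) (w = Add(-2, Mul(Rational(1, 3), -7)) = Add(-2, Rational(-7, 3)) = Rational(-13, 3) ≈ -4.3333)
Function('m')(j, R) = -7 (Function('m')(j, R) = Add(-3, -4) = -7)
Add(124, Mul(35, Function('m')(w, 10))) = Add(124, Mul(35, -7)) = Add(124, -245) = -121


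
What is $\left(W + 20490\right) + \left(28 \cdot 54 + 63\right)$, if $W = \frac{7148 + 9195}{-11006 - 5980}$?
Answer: $\frac{374779747}{16986} \approx 22064.0$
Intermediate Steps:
$W = - \frac{16343}{16986}$ ($W = \frac{16343}{-16986} = 16343 \left(- \frac{1}{16986}\right) = - \frac{16343}{16986} \approx -0.96214$)
$\left(W + 20490\right) + \left(28 \cdot 54 + 63\right) = \left(- \frac{16343}{16986} + 20490\right) + \left(28 \cdot 54 + 63\right) = \frac{348026797}{16986} + \left(1512 + 63\right) = \frac{348026797}{16986} + 1575 = \frac{374779747}{16986}$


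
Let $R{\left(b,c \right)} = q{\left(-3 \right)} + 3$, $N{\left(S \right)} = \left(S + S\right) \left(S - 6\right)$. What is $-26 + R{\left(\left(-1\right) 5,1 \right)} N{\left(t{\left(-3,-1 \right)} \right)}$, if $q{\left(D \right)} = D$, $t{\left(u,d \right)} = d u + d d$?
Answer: $-26$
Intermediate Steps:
$t{\left(u,d \right)} = d^{2} + d u$ ($t{\left(u,d \right)} = d u + d^{2} = d^{2} + d u$)
$N{\left(S \right)} = 2 S \left(-6 + S\right)$
$R{\left(b,c \right)} = 0$ ($R{\left(b,c \right)} = -3 + 3 = 0$)
$-26 + R{\left(\left(-1\right) 5,1 \right)} N{\left(t{\left(-3,-1 \right)} \right)} = -26 + 0 \cdot 2 \left(- (-1 - 3)\right) \left(-6 - \left(-1 - 3\right)\right) = -26 + 0 \cdot 2 \left(\left(-1\right) \left(-4\right)\right) \left(-6 - -4\right) = -26 + 0 \cdot 2 \cdot 4 \left(-6 + 4\right) = -26 + 0 \cdot 2 \cdot 4 \left(-2\right) = -26 + 0 \left(-16\right) = -26 + 0 = -26$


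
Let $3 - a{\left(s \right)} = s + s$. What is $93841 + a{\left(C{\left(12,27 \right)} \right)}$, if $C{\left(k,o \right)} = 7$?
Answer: $93830$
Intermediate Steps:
$a{\left(s \right)} = 3 - 2 s$ ($a{\left(s \right)} = 3 - \left(s + s\right) = 3 - 2 s$)
$93841 + a{\left(C{\left(12,27 \right)} \right)} = 93841 + \left(3 - 14\right) = 93841 - 11 = 93830$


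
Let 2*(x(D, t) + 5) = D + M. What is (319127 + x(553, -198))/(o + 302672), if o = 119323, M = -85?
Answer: 106452/140665 ≈ 0.75678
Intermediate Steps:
x(D, t) = -95/2 + D/2 (x(D, t) = -5 + (D - 85)/2 = -5 + (-85 + D)/2 = -5 + (-85/2 + D/2) = -95/2 + D/2)
(319127 + x(553, -198))/(o + 302672) = (319127 + (-95/2 + (½)*553))/(119323 + 302672) = (319127 + (-95/2 + 553/2))/421995 = (319127 + 229)*(1/421995) = 319356*(1/421995) = 106452/140665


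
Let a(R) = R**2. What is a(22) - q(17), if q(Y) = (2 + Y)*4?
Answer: 408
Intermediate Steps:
q(Y) = 8 + 4*Y
a(22) - q(17) = 22**2 - (8 + 4*17) = 484 - (8 + 68) = 484 - 1*76 = 484 - 76 = 408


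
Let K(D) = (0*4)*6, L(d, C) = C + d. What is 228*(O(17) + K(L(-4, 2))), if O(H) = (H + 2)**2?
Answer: 82308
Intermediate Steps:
O(H) = (2 + H)**2
K(D) = 0 (K(D) = 0*6 = 0)
228*(O(17) + K(L(-4, 2))) = 228*((2 + 17)**2 + 0) = 228*(19**2 + 0) = 228*(361 + 0) = 228*361 = 82308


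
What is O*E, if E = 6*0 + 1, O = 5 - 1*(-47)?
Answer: 52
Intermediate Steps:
O = 52 (O = 5 + 47 = 52)
E = 1 (E = 0 + 1 = 1)
O*E = 52*1 = 52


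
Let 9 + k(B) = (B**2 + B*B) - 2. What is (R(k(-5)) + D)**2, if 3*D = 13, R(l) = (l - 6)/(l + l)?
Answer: 137641/6084 ≈ 22.623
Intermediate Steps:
k(B) = -11 + 2*B**2 (k(B) = -9 + ((B**2 + B*B) - 2) = -9 + ((B**2 + B**2) - 2) = -9 + (2*B**2 - 2) = -9 + (-2 + 2*B**2) = -11 + 2*B**2)
R(l) = (-6 + l)/(2*l) (R(l) = (-6 + l)/((2*l)) = (-6 + l)*(1/(2*l)) = (-6 + l)/(2*l))
D = 13/3 (D = (1/3)*13 = 13/3 ≈ 4.3333)
(R(k(-5)) + D)**2 = ((-6 + (-11 + 2*(-5)**2))/(2*(-11 + 2*(-5)**2)) + 13/3)**2 = ((-6 + (-11 + 2*25))/(2*(-11 + 2*25)) + 13/3)**2 = ((-6 + (-11 + 50))/(2*(-11 + 50)) + 13/3)**2 = ((1/2)*(-6 + 39)/39 + 13/3)**2 = ((1/2)*(1/39)*33 + 13/3)**2 = (11/26 + 13/3)**2 = (371/78)**2 = 137641/6084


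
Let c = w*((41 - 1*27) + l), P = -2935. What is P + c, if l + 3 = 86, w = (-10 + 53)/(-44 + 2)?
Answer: -127441/42 ≈ -3034.3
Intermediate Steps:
w = -43/42 (w = 43/(-42) = 43*(-1/42) = -43/42 ≈ -1.0238)
l = 83 (l = -3 + 86 = 83)
c = -4171/42 (c = -43*((41 - 1*27) + 83)/42 = -43*((41 - 27) + 83)/42 = -43*(14 + 83)/42 = -43/42*97 = -4171/42 ≈ -99.310)
P + c = -2935 - 4171/42 = -127441/42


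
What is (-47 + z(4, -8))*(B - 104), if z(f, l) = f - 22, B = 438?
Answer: -21710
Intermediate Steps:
z(f, l) = -22 + f
(-47 + z(4, -8))*(B - 104) = (-47 + (-22 + 4))*(438 - 104) = (-47 - 18)*334 = -65*334 = -21710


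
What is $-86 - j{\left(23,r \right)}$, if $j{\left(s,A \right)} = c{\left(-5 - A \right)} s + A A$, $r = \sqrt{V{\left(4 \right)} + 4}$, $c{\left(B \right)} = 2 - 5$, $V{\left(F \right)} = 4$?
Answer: $-25$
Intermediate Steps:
$c{\left(B \right)} = -3$ ($c{\left(B \right)} = 2 - 5 = -3$)
$r = 2 \sqrt{2}$ ($r = \sqrt{4 + 4} = \sqrt{8} = 2 \sqrt{2} \approx 2.8284$)
$j{\left(s,A \right)} = A^{2} - 3 s$ ($j{\left(s,A \right)} = - 3 s + A A = - 3 s + A^{2} = A^{2} - 3 s$)
$-86 - j{\left(23,r \right)} = -86 - \left(\left(2 \sqrt{2}\right)^{2} - 69\right) = -86 - \left(8 - 69\right) = -86 - -61 = -86 + 61 = -25$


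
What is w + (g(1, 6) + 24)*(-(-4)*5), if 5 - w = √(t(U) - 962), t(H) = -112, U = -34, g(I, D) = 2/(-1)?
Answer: 445 - I*√1074 ≈ 445.0 - 32.772*I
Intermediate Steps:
g(I, D) = -2 (g(I, D) = 2*(-1) = -2)
w = 5 - I*√1074 (w = 5 - √(-112 - 962) = 5 - √(-1074) = 5 - I*√1074 ≈ 5.0 - 32.772*I)
w + (g(1, 6) + 24)*(-(-4)*5) = (5 - I*√1074) + (-2 + 24)*(-(-4)*5) = (5 - I*√1074) + 22*(-2*(-10)) = (5 - I*√1074) + 22*20 = (5 - I*√1074) + 440 = 445 - I*√1074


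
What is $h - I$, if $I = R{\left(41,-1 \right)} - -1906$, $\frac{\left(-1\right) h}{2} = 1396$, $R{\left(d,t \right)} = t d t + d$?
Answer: $-4780$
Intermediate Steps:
$R{\left(d,t \right)} = d + d t^{2}$ ($R{\left(d,t \right)} = d t t + d = d t^{2} + d = d + d t^{2}$)
$h = -2792$ ($h = \left(-2\right) 1396 = -2792$)
$I = 1988$ ($I = 41 \left(1 + \left(-1\right)^{2}\right) - -1906 = 41 \left(1 + 1\right) + 1906 = 41 \cdot 2 + 1906 = 82 + 1906 = 1988$)
$h - I = -2792 - 1988 = -4780$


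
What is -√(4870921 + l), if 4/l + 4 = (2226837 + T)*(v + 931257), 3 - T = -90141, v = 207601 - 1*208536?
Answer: -3*√628666201557932474824620672991/1077769198939 ≈ -2207.0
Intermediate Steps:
v = -935 (v = 207601 - 208536 = -935)
T = 90144 (T = 3 - 1*(-90141) = 3 + 90141 = 90144)
l = 2/1077769198939 (l = 4/(-4 + (2226837 + 90144)*(-935 + 931257)) = 4/(-4 + 2316981*930322) = 4/(-4 + 2155538397882) = 4/2155538397878 = 4*(1/2155538397878) = 2/1077769198939 ≈ 1.8557e-12)
-√(4870921 + l) = -√(4870921 + 2/1077769198939) = -√(5249728624265152821/1077769198939) = -3*√628666201557932474824620672991/1077769198939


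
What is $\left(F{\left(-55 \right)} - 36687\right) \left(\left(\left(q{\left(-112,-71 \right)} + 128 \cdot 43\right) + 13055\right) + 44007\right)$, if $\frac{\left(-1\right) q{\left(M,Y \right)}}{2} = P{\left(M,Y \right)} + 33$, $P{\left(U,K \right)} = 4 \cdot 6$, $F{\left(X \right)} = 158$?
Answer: $-2281309108$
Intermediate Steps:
$P{\left(U,K \right)} = 24$
$q{\left(M,Y \right)} = -114$ ($q{\left(M,Y \right)} = - 2 \left(24 + 33\right) = \left(-2\right) 57 = -114$)
$\left(F{\left(-55 \right)} - 36687\right) \left(\left(\left(q{\left(-112,-71 \right)} + 128 \cdot 43\right) + 13055\right) + 44007\right) = \left(158 - 36687\right) \left(\left(\left(-114 + 128 \cdot 43\right) + 13055\right) + 44007\right) = - 36529 \left(\left(\left(-114 + 5504\right) + 13055\right) + 44007\right) = - 36529 \left(\left(5390 + 13055\right) + 44007\right) = - 36529 \left(18445 + 44007\right) = \left(-36529\right) 62452 = -2281309108$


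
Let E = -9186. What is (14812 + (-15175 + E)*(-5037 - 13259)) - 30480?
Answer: 445693188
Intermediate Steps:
(14812 + (-15175 + E)*(-5037 - 13259)) - 30480 = (14812 + (-15175 - 9186)*(-5037 - 13259)) - 30480 = (14812 - 24361*(-18296)) - 30480 = (14812 + 445708856) - 30480 = 445723668 - 30480 = 445693188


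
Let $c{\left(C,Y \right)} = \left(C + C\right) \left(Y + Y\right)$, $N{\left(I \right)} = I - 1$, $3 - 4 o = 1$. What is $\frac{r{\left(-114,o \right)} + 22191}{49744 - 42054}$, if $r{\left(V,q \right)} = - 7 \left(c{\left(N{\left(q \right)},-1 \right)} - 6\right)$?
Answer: $\frac{22219}{7690} \approx 2.8893$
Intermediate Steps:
$o = \frac{1}{2}$ ($o = \frac{3}{4} - \frac{1}{4} = \frac{1}{2} \approx 0.5$)
$N{\left(I \right)} = -1 + I$
$c{\left(C,Y \right)} = 4 C Y$ ($c{\left(C,Y \right)} = 2 C 2 Y = 4 C Y$)
$r{\left(V,q \right)} = 14 + 28 q$ ($r{\left(V,q \right)} = - 7 \left(4 \left(-1 + q\right) \left(-1\right) - 6\right) = - 7 \left(\left(4 - 4 q\right) - 6\right) = - 7 \left(-2 - 4 q\right) = 14 + 28 q$)
$\frac{r{\left(-114,o \right)} + 22191}{49744 - 42054} = \frac{\left(14 + 28 \cdot \frac{1}{2}\right) + 22191}{49744 - 42054} = \frac{\left(14 + 14\right) + 22191}{7690} = \left(28 + 22191\right) \frac{1}{7690} = 22219 \cdot \frac{1}{7690} = \frac{22219}{7690}$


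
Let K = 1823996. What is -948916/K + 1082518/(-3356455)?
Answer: -1289875588677/1530540123545 ≈ -0.84276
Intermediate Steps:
-948916/K + 1082518/(-3356455) = -948916/1823996 + 1082518/(-3356455) = -948916*1/1823996 + 1082518*(-1/3356455) = -237229/455999 - 1082518/3356455 = -1289875588677/1530540123545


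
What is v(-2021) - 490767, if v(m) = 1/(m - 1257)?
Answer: -1608734227/3278 ≈ -4.9077e+5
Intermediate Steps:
v(m) = 1/(-1257 + m)
v(-2021) - 490767 = 1/(-1257 - 2021) - 490767 = 1/(-3278) - 490767 = -1/3278 - 490767 = -1608734227/3278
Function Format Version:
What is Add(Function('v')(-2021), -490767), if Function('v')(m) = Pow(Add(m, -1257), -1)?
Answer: Rational(-1608734227, 3278) ≈ -4.9077e+5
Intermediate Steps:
Function('v')(m) = Pow(Add(-1257, m), -1)
Add(Function('v')(-2021), -490767) = Add(Pow(Add(-1257, -2021), -1), -490767) = Add(Pow(-3278, -1), -490767) = Add(Rational(-1, 3278), -490767) = Rational(-1608734227, 3278)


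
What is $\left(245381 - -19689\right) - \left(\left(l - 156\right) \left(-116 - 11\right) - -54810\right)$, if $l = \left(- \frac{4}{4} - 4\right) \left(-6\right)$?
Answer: $194258$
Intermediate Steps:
$l = 30$ ($l = \left(\left(-4\right) \frac{1}{4} - 4\right) \left(-6\right) = \left(-1 - 4\right) \left(-6\right) = \left(-5\right) \left(-6\right) = 30$)
$\left(245381 - -19689\right) - \left(\left(l - 156\right) \left(-116 - 11\right) - -54810\right) = \left(245381 - -19689\right) - \left(\left(30 - 156\right) \left(-116 - 11\right) - -54810\right) = \left(245381 + 19689\right) - \left(\left(-126\right) \left(-127\right) + 54810\right) = 265070 - \left(16002 + 54810\right) = 265070 - 70812 = 194258$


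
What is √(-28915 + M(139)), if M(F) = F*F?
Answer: 3*I*√1066 ≈ 97.949*I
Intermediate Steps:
M(F) = F²
√(-28915 + M(139)) = √(-28915 + 139²) = √(-28915 + 19321) = √(-9594) = 3*I*√1066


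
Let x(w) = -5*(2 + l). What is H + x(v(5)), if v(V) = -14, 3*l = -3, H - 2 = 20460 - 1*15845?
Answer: 4612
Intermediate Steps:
H = 4617 (H = 2 + (20460 - 1*15845) = 2 + (20460 - 15845) = 2 + 4615 = 4617)
l = -1 (l = (⅓)*(-3) = -1)
x(w) = -5 (x(w) = -5*(2 - 1) = -5*1 = -5)
H + x(v(5)) = 4617 - 5 = 4612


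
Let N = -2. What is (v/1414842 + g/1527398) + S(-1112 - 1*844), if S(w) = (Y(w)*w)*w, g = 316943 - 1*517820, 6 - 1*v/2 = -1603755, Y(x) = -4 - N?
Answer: -2755982693638416305/360171140186 ≈ -7.6519e+6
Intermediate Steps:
Y(x) = -2 (Y(x) = -4 - 1*(-2) = -4 + 2 = -2)
v = 3207522 (v = 12 - 2*(-1603755) = 12 + 3207510 = 3207522)
g = -200877 (g = 316943 - 517820 = -200877)
S(w) = -2*w² (S(w) = (-2*w)*w = -2*w²)
(v/1414842 + g/1527398) + S(-1112 - 1*844) = (3207522/1414842 - 200877/1527398) - 2*(-1112 - 1*844)² = (3207522*(1/1414842) - 200877*1/1527398) - 2*(-1112 - 844)² = (534587/235807 - 200877/1527398) - 2*(-1956)² = 769158911887/360171140186 - 2*3825936 = 769158911887/360171140186 - 7651872 = -2755982693638416305/360171140186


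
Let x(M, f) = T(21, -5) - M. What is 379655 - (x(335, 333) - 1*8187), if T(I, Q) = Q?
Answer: 388182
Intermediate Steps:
x(M, f) = -5 - M
379655 - (x(335, 333) - 1*8187) = 379655 - ((-5 - 1*335) - 1*8187) = 379655 - ((-5 - 335) - 8187) = 379655 - (-340 - 8187) = 379655 - 1*(-8527) = 379655 + 8527 = 388182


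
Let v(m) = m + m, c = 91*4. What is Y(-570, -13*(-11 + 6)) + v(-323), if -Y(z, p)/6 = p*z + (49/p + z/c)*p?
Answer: 1553795/7 ≈ 2.2197e+5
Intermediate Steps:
c = 364
v(m) = 2*m
Y(z, p) = -6*p*z - 6*p*(49/p + z/364) (Y(z, p) = -6*(p*z + (49/p + z/364)*p) = -6*(p*z + p*(49/p + z/364)) = -6*p*z - 6*p*(49/p + z/364))
Y(-570, -13*(-11 + 6)) + v(-323) = (-294 - 1095/182*(-13*(-11 + 6))*(-570)) + 2*(-323) = (-294 - 1095/182*(-13*(-5))*(-570)) - 646 = (-294 - 1095/182*65*(-570)) - 646 = (-294 + 1560375/7) - 646 = 1558317/7 - 646 = 1553795/7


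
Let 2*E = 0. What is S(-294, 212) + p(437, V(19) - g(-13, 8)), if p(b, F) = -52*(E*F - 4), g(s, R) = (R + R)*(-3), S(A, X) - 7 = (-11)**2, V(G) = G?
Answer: 336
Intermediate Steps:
E = 0 (E = (1/2)*0 = 0)
S(A, X) = 128 (S(A, X) = 7 + (-11)**2 = 7 + 121 = 128)
g(s, R) = -6*R (g(s, R) = (2*R)*(-3) = -6*R)
p(b, F) = 208 (p(b, F) = -52*(0*F - 4) = -52*(0 - 4) = -52*(-4) = 208)
S(-294, 212) + p(437, V(19) - g(-13, 8)) = 128 + 208 = 336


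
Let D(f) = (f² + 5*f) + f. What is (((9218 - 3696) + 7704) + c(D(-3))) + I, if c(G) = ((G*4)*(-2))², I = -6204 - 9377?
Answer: 2829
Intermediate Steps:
I = -15581
D(f) = f² + 6*f
c(G) = 64*G² (c(G) = ((4*G)*(-2))² = (-8*G)² = 64*G²)
(((9218 - 3696) + 7704) + c(D(-3))) + I = (((9218 - 3696) + 7704) + 64*(-3*(6 - 3))²) - 15581 = ((5522 + 7704) + 64*(-3*3)²) - 15581 = (13226 + 64*(-9)²) - 15581 = (13226 + 64*81) - 15581 = (13226 + 5184) - 15581 = 18410 - 15581 = 2829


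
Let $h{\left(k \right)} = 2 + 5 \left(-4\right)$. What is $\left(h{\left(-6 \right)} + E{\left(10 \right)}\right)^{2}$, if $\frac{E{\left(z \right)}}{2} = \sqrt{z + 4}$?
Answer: $380 - 72 \sqrt{14} \approx 110.6$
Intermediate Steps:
$h{\left(k \right)} = -18$ ($h{\left(k \right)} = 2 - 20 = -18$)
$E{\left(z \right)} = 2 \sqrt{4 + z}$ ($E{\left(z \right)} = 2 \sqrt{z + 4} = 2 \sqrt{4 + z}$)
$\left(h{\left(-6 \right)} + E{\left(10 \right)}\right)^{2} = \left(-18 + 2 \sqrt{4 + 10}\right)^{2} = \left(-18 + 2 \sqrt{14}\right)^{2}$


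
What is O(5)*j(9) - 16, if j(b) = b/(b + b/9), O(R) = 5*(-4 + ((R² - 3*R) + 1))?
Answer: 31/2 ≈ 15.500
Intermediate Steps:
O(R) = -15 - 15*R + 5*R² (O(R) = 5*(-4 + (1 + R² - 3*R)) = 5*(-3 + R² - 3*R) = -15 - 15*R + 5*R²)
j(b) = 9/10 (j(b) = b/(b + b*(⅑)) = b/(b + b/9) = b/((10*b/9)) = (9/(10*b))*b = 9/10)
O(5)*j(9) - 16 = (-15 - 15*5 + 5*5²)*(9/10) - 16 = (-15 - 75 + 5*25)*(9/10) - 16 = (-15 - 75 + 125)*(9/10) - 16 = 35*(9/10) - 16 = 63/2 - 16 = 31/2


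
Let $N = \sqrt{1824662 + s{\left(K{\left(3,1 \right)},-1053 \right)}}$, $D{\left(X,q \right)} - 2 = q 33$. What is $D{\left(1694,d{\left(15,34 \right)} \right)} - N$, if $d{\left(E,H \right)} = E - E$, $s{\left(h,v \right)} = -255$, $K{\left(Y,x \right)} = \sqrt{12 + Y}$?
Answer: $2 - \sqrt{1824407} \approx -1348.7$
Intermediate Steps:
$d{\left(E,H \right)} = 0$
$D{\left(X,q \right)} = 2 + 33 q$ ($D{\left(X,q \right)} = 2 + q 33 = 2 + 33 q$)
$N = \sqrt{1824407}$ ($N = \sqrt{1824662 - 255} = \sqrt{1824407} \approx 1350.7$)
$D{\left(1694,d{\left(15,34 \right)} \right)} - N = \left(2 + 33 \cdot 0\right) - \sqrt{1824407} = \left(2 + 0\right) - \sqrt{1824407} = 2 - \sqrt{1824407}$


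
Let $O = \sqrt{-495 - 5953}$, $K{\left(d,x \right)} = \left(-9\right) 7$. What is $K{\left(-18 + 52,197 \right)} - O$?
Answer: $-63 - 4 i \sqrt{403} \approx -63.0 - 80.299 i$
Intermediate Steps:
$K{\left(d,x \right)} = -63$
$O = 4 i \sqrt{403}$ ($O = \sqrt{-6448} = 4 i \sqrt{403} \approx 80.299 i$)
$K{\left(-18 + 52,197 \right)} - O = -63 - 4 i \sqrt{403}$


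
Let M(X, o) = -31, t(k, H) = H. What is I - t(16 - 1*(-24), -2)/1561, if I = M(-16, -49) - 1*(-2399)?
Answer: 3696450/1561 ≈ 2368.0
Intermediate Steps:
I = 2368 (I = -31 - 1*(-2399) = -31 + 2399 = 2368)
I - t(16 - 1*(-24), -2)/1561 = 2368 - (-2)/1561 = 2368 - 1*(-2/1561) = 2368 + 2/1561 = 3696450/1561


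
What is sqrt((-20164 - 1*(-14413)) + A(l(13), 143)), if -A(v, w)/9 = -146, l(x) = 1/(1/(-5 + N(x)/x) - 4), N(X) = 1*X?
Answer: 3*I*sqrt(493) ≈ 66.611*I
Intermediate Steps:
N(X) = X
l(x) = -4/17 (l(x) = 1/(1/(-5 + x/x) - 4) = 1/(1/(-5 + 1) - 4) = 1/(1/(-4) - 4) = 1/(-1/4 - 4) = 1/(-17/4) = -4/17)
A(v, w) = 1314 (A(v, w) = -9*(-146) = 1314)
sqrt((-20164 - 1*(-14413)) + A(l(13), 143)) = sqrt((-20164 - 1*(-14413)) + 1314) = sqrt((-20164 + 14413) + 1314) = sqrt(-5751 + 1314) = sqrt(-4437) = 3*I*sqrt(493)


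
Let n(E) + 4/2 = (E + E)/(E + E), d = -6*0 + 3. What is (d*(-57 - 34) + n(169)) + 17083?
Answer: 16809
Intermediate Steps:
d = 3 (d = 0 + 3 = 3)
n(E) = -1 (n(E) = -2 + (E + E)/(E + E) = -2 + (2*E)/((2*E)) = -2 + (2*E)*(1/(2*E)) = -2 + 1 = -1)
(d*(-57 - 34) + n(169)) + 17083 = (3*(-57 - 34) - 1) + 17083 = (3*(-91) - 1) + 17083 = (-273 - 1) + 17083 = -274 + 17083 = 16809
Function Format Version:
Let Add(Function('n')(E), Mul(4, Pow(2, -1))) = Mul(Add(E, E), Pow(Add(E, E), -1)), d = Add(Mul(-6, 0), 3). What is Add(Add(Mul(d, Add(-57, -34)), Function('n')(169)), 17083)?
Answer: 16809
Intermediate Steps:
d = 3 (d = Add(0, 3) = 3)
Function('n')(E) = -1 (Function('n')(E) = Add(-2, Mul(Add(E, E), Pow(Add(E, E), -1))) = Add(-2, Mul(Mul(2, E), Pow(Mul(2, E), -1))) = Add(-2, Mul(Mul(2, E), Mul(Rational(1, 2), Pow(E, -1)))) = Add(-2, 1) = -1)
Add(Add(Mul(d, Add(-57, -34)), Function('n')(169)), 17083) = Add(Add(Mul(3, Add(-57, -34)), -1), 17083) = Add(Add(Mul(3, -91), -1), 17083) = Add(Add(-273, -1), 17083) = Add(-274, 17083) = 16809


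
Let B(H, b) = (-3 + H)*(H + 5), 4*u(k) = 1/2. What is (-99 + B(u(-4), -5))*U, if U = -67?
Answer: 487693/64 ≈ 7620.2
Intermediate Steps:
u(k) = ⅛ (u(k) = (¼)/2 = (¼)*(½) = ⅛)
B(H, b) = (-3 + H)*(5 + H)
(-99 + B(u(-4), -5))*U = (-99 + (-15 + (⅛)² + 2*(⅛)))*(-67) = (-99 + (-15 + 1/64 + ¼))*(-67) = (-99 - 943/64)*(-67) = -7279/64*(-67) = 487693/64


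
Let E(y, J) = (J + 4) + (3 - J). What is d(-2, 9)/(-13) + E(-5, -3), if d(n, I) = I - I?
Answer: 7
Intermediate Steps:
d(n, I) = 0
E(y, J) = 7 (E(y, J) = (4 + J) + (3 - J) = 7)
d(-2, 9)/(-13) + E(-5, -3) = 0/(-13) + 7 = -1/13*0 + 7 = 0 + 7 = 7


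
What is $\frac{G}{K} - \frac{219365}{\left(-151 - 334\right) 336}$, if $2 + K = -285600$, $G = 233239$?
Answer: $\frac{2464245529}{4654170192} \approx 0.52947$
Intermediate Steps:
$K = -285602$ ($K = -2 - 285600 = -285602$)
$\frac{G}{K} - \frac{219365}{\left(-151 - 334\right) 336} = \frac{233239}{-285602} - \frac{219365}{\left(-151 - 334\right) 336} = 233239 \left(- \frac{1}{285602}\right) - \frac{219365}{\left(-485\right) 336} = - \frac{233239}{285602} - \frac{219365}{-162960} = - \frac{233239}{285602} - - \frac{43873}{32592} = - \frac{233239}{285602} + \frac{43873}{32592} = \frac{2464245529}{4654170192}$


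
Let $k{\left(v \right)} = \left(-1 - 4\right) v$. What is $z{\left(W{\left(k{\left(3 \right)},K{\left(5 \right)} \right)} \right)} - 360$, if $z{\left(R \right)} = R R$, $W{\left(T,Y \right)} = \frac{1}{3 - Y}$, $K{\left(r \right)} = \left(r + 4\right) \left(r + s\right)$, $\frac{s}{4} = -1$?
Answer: $- \frac{12959}{36} \approx -359.97$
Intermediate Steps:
$s = -4$ ($s = 4 \left(-1\right) = -4$)
$k{\left(v \right)} = - 5 v$
$K{\left(r \right)} = \left(-4 + r\right) \left(4 + r\right)$ ($K{\left(r \right)} = \left(r + 4\right) \left(r - 4\right) = \left(4 + r\right) \left(-4 + r\right) = \left(-4 + r\right) \left(4 + r\right)$)
$z{\left(R \right)} = R^{2}$
$z{\left(W{\left(k{\left(3 \right)},K{\left(5 \right)} \right)} \right)} - 360 = \left(- \frac{1}{-3 - \left(16 - 5^{2}\right)}\right)^{2} - 360 = \left(- \frac{1}{-3 + \left(-16 + 25\right)}\right)^{2} - 360 = \left(- \frac{1}{-3 + 9}\right)^{2} - 360 = \left(- \frac{1}{6}\right)^{2} - 360 = \frac{1}{36} - 360 = - \frac{12959}{36}$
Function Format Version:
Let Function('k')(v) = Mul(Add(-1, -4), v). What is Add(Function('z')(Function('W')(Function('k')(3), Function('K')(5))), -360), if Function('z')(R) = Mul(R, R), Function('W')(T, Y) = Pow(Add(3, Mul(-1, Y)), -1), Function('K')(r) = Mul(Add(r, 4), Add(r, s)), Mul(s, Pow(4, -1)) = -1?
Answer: Rational(-12959, 36) ≈ -359.97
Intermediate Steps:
s = -4 (s = Mul(4, -1) = -4)
Function('k')(v) = Mul(-5, v)
Function('K')(r) = Mul(Add(-4, r), Add(4, r)) (Function('K')(r) = Mul(Add(r, 4), Add(r, -4)) = Mul(Add(4, r), Add(-4, r)) = Mul(Add(-4, r), Add(4, r)))
Function('z')(R) = Pow(R, 2)
Add(Function('z')(Function('W')(Function('k')(3), Function('K')(5))), -360) = Add(Pow(Mul(-1, Pow(Add(-3, Add(-16, Pow(5, 2))), -1)), 2), -360) = Add(Pow(Mul(-1, Pow(Add(-3, Add(-16, 25)), -1)), 2), -360) = Add(Pow(Mul(-1, Pow(Add(-3, 9), -1)), 2), -360) = Add(Pow(Mul(-1, Pow(6, -1)), 2), -360) = Add(Pow(Mul(-1, Rational(1, 6)), 2), -360) = Add(Pow(Rational(-1, 6), 2), -360) = Add(Rational(1, 36), -360) = Rational(-12959, 36)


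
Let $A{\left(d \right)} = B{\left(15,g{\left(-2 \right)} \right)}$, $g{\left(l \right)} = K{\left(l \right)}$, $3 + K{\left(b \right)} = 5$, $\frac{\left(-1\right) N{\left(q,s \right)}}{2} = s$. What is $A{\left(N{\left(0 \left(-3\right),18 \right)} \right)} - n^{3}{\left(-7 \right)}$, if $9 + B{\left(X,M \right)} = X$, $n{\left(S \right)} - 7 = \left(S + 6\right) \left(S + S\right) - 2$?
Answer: $-6853$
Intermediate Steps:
$N{\left(q,s \right)} = - 2 s$
$K{\left(b \right)} = 2$ ($K{\left(b \right)} = -3 + 5 = 2$)
$n{\left(S \right)} = 5 + 2 S \left(6 + S\right)$ ($n{\left(S \right)} = 7 + \left(\left(S + 6\right) \left(S + S\right) - 2\right) = 7 + \left(\left(6 + S\right) 2 S - 2\right) = 7 + \left(2 S \left(6 + S\right) - 2\right) = 7 + \left(-2 + 2 S \left(6 + S\right)\right) = 5 + 2 S \left(6 + S\right)$)
$g{\left(l \right)} = 2$
$B{\left(X,M \right)} = -9 + X$
$A{\left(d \right)} = 6$ ($A{\left(d \right)} = -9 + 15 = 6$)
$A{\left(N{\left(0 \left(-3\right),18 \right)} \right)} - n^{3}{\left(-7 \right)} = 6 - \left(5 + 2 \left(-7\right)^{2} + 12 \left(-7\right)\right)^{3} = 6 - \left(5 + 2 \cdot 49 - 84\right)^{3} = 6 - \left(5 + 98 - 84\right)^{3} = 6 - 19^{3} = 6 - 6859 = -6853$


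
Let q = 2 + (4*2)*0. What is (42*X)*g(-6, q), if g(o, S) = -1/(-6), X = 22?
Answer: 154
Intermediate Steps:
q = 2 (q = 2 + 8*0 = 2 + 0 = 2)
g(o, S) = ⅙ (g(o, S) = -1*(-⅙) = ⅙)
(42*X)*g(-6, q) = (42*22)*(⅙) = 924*(⅙) = 154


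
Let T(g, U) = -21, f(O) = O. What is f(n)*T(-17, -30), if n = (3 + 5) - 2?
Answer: -126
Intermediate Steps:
n = 6 (n = 8 - 2 = 6)
f(n)*T(-17, -30) = 6*(-21) = -126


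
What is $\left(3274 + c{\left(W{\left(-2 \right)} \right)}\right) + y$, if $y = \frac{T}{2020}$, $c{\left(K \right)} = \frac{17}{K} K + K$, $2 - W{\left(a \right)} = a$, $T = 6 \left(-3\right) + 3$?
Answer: $\frac{1331177}{404} \approx 3295.0$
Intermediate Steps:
$T = -15$ ($T = -18 + 3 = -15$)
$W{\left(a \right)} = 2 - a$
$c{\left(K \right)} = 17 + K$
$y = - \frac{3}{404}$ ($y = - \frac{15}{2020} = \left(-15\right) \frac{1}{2020} = - \frac{3}{404} \approx -0.0074257$)
$\left(3274 + c{\left(W{\left(-2 \right)} \right)}\right) + y = \left(3274 + \left(17 + \left(2 - -2\right)\right)\right) - \frac{3}{404} = \left(3274 + \left(17 + \left(2 + 2\right)\right)\right) - \frac{3}{404} = \left(3274 + \left(17 + 4\right)\right) - \frac{3}{404} = \left(3274 + 21\right) - \frac{3}{404} = 3295 - \frac{3}{404} = \frac{1331177}{404}$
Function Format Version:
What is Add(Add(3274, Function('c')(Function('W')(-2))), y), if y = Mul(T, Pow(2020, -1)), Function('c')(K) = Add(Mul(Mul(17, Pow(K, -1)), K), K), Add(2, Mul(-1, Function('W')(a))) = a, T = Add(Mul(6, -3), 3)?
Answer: Rational(1331177, 404) ≈ 3295.0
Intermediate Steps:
T = -15 (T = Add(-18, 3) = -15)
Function('W')(a) = Add(2, Mul(-1, a))
Function('c')(K) = Add(17, K)
y = Rational(-3, 404) (y = Mul(-15, Pow(2020, -1)) = Mul(-15, Rational(1, 2020)) = Rational(-3, 404) ≈ -0.0074257)
Add(Add(3274, Function('c')(Function('W')(-2))), y) = Add(Add(3274, Add(17, Add(2, Mul(-1, -2)))), Rational(-3, 404)) = Add(Add(3274, Add(17, Add(2, 2))), Rational(-3, 404)) = Add(Add(3274, Add(17, 4)), Rational(-3, 404)) = Add(Add(3274, 21), Rational(-3, 404)) = Add(3295, Rational(-3, 404)) = Rational(1331177, 404)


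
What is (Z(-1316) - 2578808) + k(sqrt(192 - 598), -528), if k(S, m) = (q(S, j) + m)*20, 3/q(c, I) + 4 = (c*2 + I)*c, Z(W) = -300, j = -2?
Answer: 2*(-1294834*sqrt(406) + 528292287*I)/(sqrt(406) - 408*I) ≈ -2.5897e+6 + 0.0036316*I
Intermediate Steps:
q(c, I) = 3/(-4 + c*(I + 2*c)) (q(c, I) = 3/(-4 + (c*2 + I)*c) = 3/(-4 + (2*c + I)*c) = 3/(-4 + (I + 2*c)*c) = 3/(-4 + c*(I + 2*c)))
k(S, m) = 20*m + 60/(-4 - 2*S + 2*S**2) (k(S, m) = (3/(-4 + 2*S**2 - 2*S) + m)*20 = (3/(-4 - 2*S + 2*S**2) + m)*20 = (m + 3/(-4 - 2*S + 2*S**2))*20 = 20*m + 60/(-4 - 2*S + 2*S**2))
(Z(-1316) - 2578808) + k(sqrt(192 - 598), -528) = (-300 - 2578808) + 10*(-3 + 2*(-528)*(2 + sqrt(192 - 598) - (sqrt(192 - 598))**2))/(2 + sqrt(192 - 598) - (sqrt(192 - 598))**2) = -2579108 + 10*(-3 + 2*(-528)*(2 + sqrt(-406) - (sqrt(-406))**2))/(2 + sqrt(-406) - (sqrt(-406))**2) = -2579108 + 10*(-3 + 2*(-528)*(2 + I*sqrt(406) - (I*sqrt(406))**2))/(2 + I*sqrt(406) - (I*sqrt(406))**2) = -2579108 + 10*(-3 + 2*(-528)*(2 + I*sqrt(406) - 1*(-406)))/(2 + I*sqrt(406) - 1*(-406)) = -2579108 + 10*(-3 + 2*(-528)*(2 + I*sqrt(406) + 406))/(2 + I*sqrt(406) + 406) = -2579108 + 10*(-3 + 2*(-528)*(408 + I*sqrt(406)))/(408 + I*sqrt(406)) = -2579108 + 10*(-3 + (-430848 - 1056*I*sqrt(406)))/(408 + I*sqrt(406)) = -2579108 + 10*(-430851 - 1056*I*sqrt(406))/(408 + I*sqrt(406))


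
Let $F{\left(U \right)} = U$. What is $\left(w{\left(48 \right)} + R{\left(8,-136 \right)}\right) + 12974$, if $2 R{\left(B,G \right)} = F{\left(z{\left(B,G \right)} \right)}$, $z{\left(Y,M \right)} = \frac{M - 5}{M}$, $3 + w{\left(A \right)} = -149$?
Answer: $\frac{3487725}{272} \approx 12823.0$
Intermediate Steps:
$w{\left(A \right)} = -152$ ($w{\left(A \right)} = -3 - 149 = -152$)
$z{\left(Y,M \right)} = \frac{-5 + M}{M}$ ($z{\left(Y,M \right)} = \frac{M - 5}{M} = \frac{-5 + M}{M}$)
$R{\left(B,G \right)} = \frac{-5 + G}{2 G}$ ($R{\left(B,G \right)} = \frac{\frac{1}{G} \left(-5 + G\right)}{2} = \frac{-5 + G}{2 G}$)
$\left(w{\left(48 \right)} + R{\left(8,-136 \right)}\right) + 12974 = \left(-152 + \frac{-5 - 136}{2 \left(-136\right)}\right) + 12974 = \left(-152 + \frac{1}{2} \left(- \frac{1}{136}\right) \left(-141\right)\right) + 12974 = \left(-152 + \frac{141}{272}\right) + 12974 = - \frac{41203}{272} + 12974 = \frac{3487725}{272}$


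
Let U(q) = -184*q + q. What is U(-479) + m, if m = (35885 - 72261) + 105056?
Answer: 156337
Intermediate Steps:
U(q) = -183*q
m = 68680 (m = -36376 + 105056 = 68680)
U(-479) + m = -183*(-479) + 68680 = 87657 + 68680 = 156337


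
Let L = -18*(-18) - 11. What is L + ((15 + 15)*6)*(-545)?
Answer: -97787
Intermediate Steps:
L = 313 (L = 324 - 11 = 313)
L + ((15 + 15)*6)*(-545) = 313 + ((15 + 15)*6)*(-545) = 313 + (30*6)*(-545) = 313 + 180*(-545) = 313 - 98100 = -97787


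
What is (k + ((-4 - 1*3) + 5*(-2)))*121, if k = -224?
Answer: -29161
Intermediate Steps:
(k + ((-4 - 1*3) + 5*(-2)))*121 = (-224 + ((-4 - 1*3) + 5*(-2)))*121 = (-224 + ((-4 - 3) - 10))*121 = (-224 + (-7 - 10))*121 = (-224 - 17)*121 = -241*121 = -29161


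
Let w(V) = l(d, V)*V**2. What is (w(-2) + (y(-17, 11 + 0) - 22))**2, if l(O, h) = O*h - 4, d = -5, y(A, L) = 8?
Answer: 100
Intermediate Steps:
l(O, h) = -4 + O*h
w(V) = V**2*(-4 - 5*V) (w(V) = (-4 - 5*V)*V**2 = V**2*(-4 - 5*V))
(w(-2) + (y(-17, 11 + 0) - 22))**2 = ((-2)**2*(-4 - 5*(-2)) + (8 - 22))**2 = (4*(-4 + 10) - 14)**2 = (4*6 - 14)**2 = (24 - 14)**2 = 10**2 = 100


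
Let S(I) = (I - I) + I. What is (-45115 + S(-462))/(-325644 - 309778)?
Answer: 45577/635422 ≈ 0.071727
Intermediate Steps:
S(I) = I (S(I) = 0 + I = I)
(-45115 + S(-462))/(-325644 - 309778) = (-45115 - 462)/(-325644 - 309778) = -45577/(-635422) = -45577*(-1/635422) = 45577/635422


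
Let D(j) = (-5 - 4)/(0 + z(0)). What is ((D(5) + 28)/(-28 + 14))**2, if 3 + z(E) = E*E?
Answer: 961/196 ≈ 4.9031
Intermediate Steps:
z(E) = -3 + E**2 (z(E) = -3 + E*E = -3 + E**2)
D(j) = 3 (D(j) = (-5 - 4)/(0 + (-3 + 0**2)) = -9/(0 + (-3 + 0)) = -9/(0 - 3) = -9/(-3) = -9*(-1/3) = 3)
((D(5) + 28)/(-28 + 14))**2 = ((3 + 28)/(-28 + 14))**2 = (31/(-14))**2 = (31*(-1/14))**2 = (-31/14)**2 = 961/196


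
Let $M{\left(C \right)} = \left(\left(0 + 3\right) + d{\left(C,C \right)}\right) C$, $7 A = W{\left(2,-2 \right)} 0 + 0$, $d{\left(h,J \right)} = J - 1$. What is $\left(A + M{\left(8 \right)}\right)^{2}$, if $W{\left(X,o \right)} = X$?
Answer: $6400$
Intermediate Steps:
$d{\left(h,J \right)} = -1 + J$ ($d{\left(h,J \right)} = J - 1 = -1 + J$)
$A = 0$ ($A = \frac{2 \cdot 0 + 0}{7} = \frac{0 + 0}{7} = \frac{1}{7} \cdot 0 = 0$)
$M{\left(C \right)} = C \left(2 + C\right)$ ($M{\left(C \right)} = \left(\left(0 + 3\right) + \left(-1 + C\right)\right) C = \left(3 + \left(-1 + C\right)\right) C = \left(2 + C\right) C = C \left(2 + C\right)$)
$\left(A + M{\left(8 \right)}\right)^{2} = \left(0 + 8 \left(2 + 8\right)\right)^{2} = \left(0 + 8 \cdot 10\right)^{2} = \left(0 + 80\right)^{2} = 80^{2} = 6400$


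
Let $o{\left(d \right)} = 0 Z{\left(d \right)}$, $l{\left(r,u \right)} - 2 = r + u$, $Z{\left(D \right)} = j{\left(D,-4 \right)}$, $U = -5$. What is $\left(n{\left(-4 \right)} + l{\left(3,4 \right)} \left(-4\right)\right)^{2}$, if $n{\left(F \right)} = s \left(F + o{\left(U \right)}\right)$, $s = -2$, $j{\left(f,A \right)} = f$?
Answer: $784$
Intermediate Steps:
$Z{\left(D \right)} = D$
$l{\left(r,u \right)} = 2 + r + u$ ($l{\left(r,u \right)} = 2 + \left(r + u\right) = 2 + r + u$)
$o{\left(d \right)} = 0$ ($o{\left(d \right)} = 0 d = 0$)
$n{\left(F \right)} = - 2 F$ ($n{\left(F \right)} = - 2 \left(F + 0\right) = - 2 F$)
$\left(n{\left(-4 \right)} + l{\left(3,4 \right)} \left(-4\right)\right)^{2} = \left(\left(-2\right) \left(-4\right) + \left(2 + 3 + 4\right) \left(-4\right)\right)^{2} = \left(8 + 9 \left(-4\right)\right)^{2} = \left(8 - 36\right)^{2} = \left(-28\right)^{2} = 784$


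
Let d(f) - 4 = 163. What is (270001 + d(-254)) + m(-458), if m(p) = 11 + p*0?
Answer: 270179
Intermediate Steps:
m(p) = 11 (m(p) = 11 + 0 = 11)
d(f) = 167 (d(f) = 4 + 163 = 167)
(270001 + d(-254)) + m(-458) = (270001 + 167) + 11 = 270168 + 11 = 270179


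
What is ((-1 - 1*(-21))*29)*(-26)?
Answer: -15080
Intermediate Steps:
((-1 - 1*(-21))*29)*(-26) = ((-1 + 21)*29)*(-26) = (20*29)*(-26) = 580*(-26) = -15080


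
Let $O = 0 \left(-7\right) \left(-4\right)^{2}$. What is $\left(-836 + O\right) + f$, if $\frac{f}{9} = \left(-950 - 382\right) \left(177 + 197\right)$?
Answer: $-4484348$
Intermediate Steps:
$f = -4483512$ ($f = 9 \left(-950 - 382\right) \left(177 + 197\right) = 9 \left(\left(-1332\right) 374\right) = 9 \left(-498168\right) = -4483512$)
$O = 0$ ($O = 0 \cdot 16 = 0$)
$\left(-836 + O\right) + f = \left(-836 + 0\right) - 4483512 = -836 - 4483512 = -4484348$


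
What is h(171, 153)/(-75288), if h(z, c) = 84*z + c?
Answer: -4839/25096 ≈ -0.19282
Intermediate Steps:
h(z, c) = c + 84*z
h(171, 153)/(-75288) = (153 + 84*171)/(-75288) = (153 + 14364)*(-1/75288) = 14517*(-1/75288) = -4839/25096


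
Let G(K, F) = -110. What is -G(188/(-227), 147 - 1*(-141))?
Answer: 110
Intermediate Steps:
-G(188/(-227), 147 - 1*(-141)) = -1*(-110) = 110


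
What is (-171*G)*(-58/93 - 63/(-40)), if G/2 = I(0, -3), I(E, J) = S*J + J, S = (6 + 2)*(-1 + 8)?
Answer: 34494633/620 ≈ 55637.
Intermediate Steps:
S = 56 (S = 8*7 = 56)
I(E, J) = 57*J (I(E, J) = 56*J + J = 57*J)
G = -342 (G = 2*(57*(-3)) = 2*(-171) = -342)
(-171*G)*(-58/93 - 63/(-40)) = (-171*(-342))*(-58/93 - 63/(-40)) = 58482*(-58*1/93 - 63*(-1/40)) = 58482*(-58/93 + 63/40) = 58482*(3539/3720) = 34494633/620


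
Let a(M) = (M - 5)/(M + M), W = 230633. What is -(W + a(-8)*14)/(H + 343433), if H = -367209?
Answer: 1845155/190208 ≈ 9.7007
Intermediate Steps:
a(M) = (-5 + M)/(2*M) (a(M) = (-5 + M)/((2*M)) = (-5 + M)*(1/(2*M)) = (-5 + M)/(2*M))
-(W + a(-8)*14)/(H + 343433) = -(230633 + ((½)*(-5 - 8)/(-8))*14)/(-367209 + 343433) = -(230633 + ((½)*(-⅛)*(-13))*14)/(-23776) = -(230633 + (13/16)*14)*(-1)/23776 = -(230633 + 91/8)*(-1)/23776 = -1845155*(-1)/(8*23776) = -1*(-1845155/190208) = 1845155/190208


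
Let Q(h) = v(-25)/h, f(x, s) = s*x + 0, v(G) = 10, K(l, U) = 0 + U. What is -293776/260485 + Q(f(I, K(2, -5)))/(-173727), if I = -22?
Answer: -561405315157/497786053545 ≈ -1.1278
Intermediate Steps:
K(l, U) = U
f(x, s) = s*x
Q(h) = 10/h
-293776/260485 + Q(f(I, K(2, -5)))/(-173727) = -293776/260485 + (10/((-5*(-22))))/(-173727) = -293776*1/260485 + (10/110)*(-1/173727) = -293776/260485 + (10*(1/110))*(-1/173727) = -293776/260485 + (1/11)*(-1/173727) = -293776/260485 - 1/1910997 = -561405315157/497786053545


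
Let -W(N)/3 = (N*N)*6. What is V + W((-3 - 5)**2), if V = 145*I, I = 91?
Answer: -60533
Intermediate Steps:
V = 13195 (V = 145*91 = 13195)
W(N) = -18*N**2 (W(N) = -3*N*N*6 = -3*N**2*6 = -18*N**2)
V + W((-3 - 5)**2) = 13195 - 18*(-3 - 5)**4 = 13195 - 18*((-8)**2)**2 = 13195 - 18*64**2 = 13195 - 18*4096 = 13195 - 73728 = -60533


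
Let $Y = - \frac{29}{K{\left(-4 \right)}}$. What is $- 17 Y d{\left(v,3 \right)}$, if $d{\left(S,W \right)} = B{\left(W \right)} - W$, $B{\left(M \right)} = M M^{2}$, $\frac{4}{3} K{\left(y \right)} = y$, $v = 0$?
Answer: $-3944$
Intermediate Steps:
$K{\left(y \right)} = \frac{3 y}{4}$
$B{\left(M \right)} = M^{3}$
$d{\left(S,W \right)} = W^{3} - W$
$Y = \frac{29}{3}$ ($Y = - \frac{29}{\frac{3}{4} \left(-4\right)} = - \frac{29}{-3} = \left(-29\right) \left(- \frac{1}{3}\right) = \frac{29}{3} \approx 9.6667$)
$- 17 Y d{\left(v,3 \right)} = \left(-17\right) \frac{29}{3} \left(3^{3} - 3\right) = - \frac{493 \left(27 - 3\right)}{3} = \left(- \frac{493}{3}\right) 24 = -3944$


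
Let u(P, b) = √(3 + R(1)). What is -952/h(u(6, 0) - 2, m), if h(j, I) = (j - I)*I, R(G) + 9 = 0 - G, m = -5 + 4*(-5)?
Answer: 2737/1675 - 119*I*√7/1675 ≈ 1.634 - 0.18797*I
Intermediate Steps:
m = -25 (m = -5 - 20 = -25)
R(G) = -9 - G (R(G) = -9 + (0 - G) = -9 - G)
u(P, b) = I*√7 (u(P, b) = √(3 + (-9 - 1*1)) = √(3 + (-9 - 1)) = √(3 - 10) = √(-7) = I*√7)
h(j, I) = I*(j - I)
-952/h(u(6, 0) - 2, m) = -952*(-1/(25*((I*√7 - 2) - 1*(-25)))) = -952*(-1/(25*((-2 + I*√7) + 25))) = -952*(-1/(25*(23 + I*√7))) = -952/(-575 - 25*I*√7)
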